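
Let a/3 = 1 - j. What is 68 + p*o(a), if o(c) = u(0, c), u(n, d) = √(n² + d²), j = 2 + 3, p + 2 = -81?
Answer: -928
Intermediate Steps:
p = -83 (p = -2 - 81 = -83)
j = 5
a = -12 (a = 3*(1 - 1*5) = 3*(1 - 5) = 3*(-4) = -12)
u(n, d) = √(d² + n²)
o(c) = √(c²) (o(c) = √(c² + 0²) = √(c² + 0) = √(c²))
68 + p*o(a) = 68 - 83*√((-12)²) = 68 - 83*√144 = 68 - 83*12 = 68 - 996 = -928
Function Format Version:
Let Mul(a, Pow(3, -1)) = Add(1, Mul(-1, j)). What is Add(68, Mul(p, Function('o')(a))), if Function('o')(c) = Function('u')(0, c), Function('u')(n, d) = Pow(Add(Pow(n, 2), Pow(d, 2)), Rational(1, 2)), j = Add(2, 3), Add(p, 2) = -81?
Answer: -928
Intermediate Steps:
p = -83 (p = Add(-2, -81) = -83)
j = 5
a = -12 (a = Mul(3, Add(1, Mul(-1, 5))) = Mul(3, Add(1, -5)) = Mul(3, -4) = -12)
Function('u')(n, d) = Pow(Add(Pow(d, 2), Pow(n, 2)), Rational(1, 2))
Function('o')(c) = Pow(Pow(c, 2), Rational(1, 2)) (Function('o')(c) = Pow(Add(Pow(c, 2), Pow(0, 2)), Rational(1, 2)) = Pow(Add(Pow(c, 2), 0), Rational(1, 2)) = Pow(Pow(c, 2), Rational(1, 2)))
Add(68, Mul(p, Function('o')(a))) = Add(68, Mul(-83, Pow(Pow(-12, 2), Rational(1, 2)))) = Add(68, Mul(-83, Pow(144, Rational(1, 2)))) = Add(68, Mul(-83, 12)) = Add(68, -996) = -928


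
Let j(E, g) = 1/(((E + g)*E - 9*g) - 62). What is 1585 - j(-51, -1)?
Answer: 4119414/2599 ≈ 1585.0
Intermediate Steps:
j(E, g) = 1/(-62 - 9*g + E*(E + g)) (j(E, g) = 1/((E*(E + g) - 9*g) - 62) = 1/((-9*g + E*(E + g)) - 62) = 1/(-62 - 9*g + E*(E + g)))
1585 - j(-51, -1) = 1585 - 1/(-62 + (-51)² - 9*(-1) - 51*(-1)) = 1585 - 1/(-62 + 2601 + 9 + 51) = 1585 - 1/2599 = 4119414/2599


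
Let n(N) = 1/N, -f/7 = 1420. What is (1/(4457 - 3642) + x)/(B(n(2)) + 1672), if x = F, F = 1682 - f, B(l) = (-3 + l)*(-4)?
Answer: 9471931/1370830 ≈ 6.9096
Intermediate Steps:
f = -9940 (f = -7*1420 = -9940)
B(l) = 12 - 4*l
F = 11622 (F = 1682 - 1*(-9940) = 1682 + 9940 = 11622)
x = 11622
(1/(4457 - 3642) + x)/(B(n(2)) + 1672) = (1/(4457 - 3642) + 11622)/((12 - 4/2) + 1672) = (1/815 + 11622)/((12 - 4*1/2) + 1672) = (1/815 + 11622)/((12 - 2) + 1672) = 9471931/(815*(10 + 1672)) = (9471931/815)/1682 = (9471931/815)*(1/1682) = 9471931/1370830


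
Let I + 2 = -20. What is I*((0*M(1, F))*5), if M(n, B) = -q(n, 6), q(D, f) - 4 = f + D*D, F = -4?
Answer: 0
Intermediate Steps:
I = -22 (I = -2 - 20 = -22)
q(D, f) = 4 + f + D² (q(D, f) = 4 + (f + D*D) = 4 + (f + D²) = 4 + f + D²)
M(n, B) = -10 - n² (M(n, B) = -(4 + 6 + n²) = -(10 + n²) = -10 - n²)
I*((0*M(1, F))*5) = -22*0*(-10 - 1*1²)*5 = -22*0*(-10 - 1*1)*5 = -22*0*(-10 - 1)*5 = -22*0*(-11)*5 = -0*5 = -22*0 = 0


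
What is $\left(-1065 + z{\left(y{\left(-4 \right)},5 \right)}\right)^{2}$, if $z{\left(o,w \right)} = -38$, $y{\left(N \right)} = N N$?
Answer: $1216609$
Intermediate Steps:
$y{\left(N \right)} = N^{2}$
$\left(-1065 + z{\left(y{\left(-4 \right)},5 \right)}\right)^{2} = \left(-1065 - 38\right)^{2} = \left(-1103\right)^{2} = 1216609$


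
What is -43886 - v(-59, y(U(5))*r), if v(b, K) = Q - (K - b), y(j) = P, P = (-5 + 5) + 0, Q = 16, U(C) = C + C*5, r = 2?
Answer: -43843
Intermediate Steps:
U(C) = 6*C (U(C) = C + 5*C = 6*C)
P = 0 (P = 0 + 0 = 0)
y(j) = 0
v(b, K) = 16 + b - K (v(b, K) = 16 - (K - b) = 16 + (b - K) = 16 + b - K)
-43886 - v(-59, y(U(5))*r) = -43886 - (16 - 59 - 0*2) = -43886 - (16 - 59 - 1*0) = -43886 - (16 - 59 + 0) = -43886 - 1*(-43) = -43886 + 43 = -43843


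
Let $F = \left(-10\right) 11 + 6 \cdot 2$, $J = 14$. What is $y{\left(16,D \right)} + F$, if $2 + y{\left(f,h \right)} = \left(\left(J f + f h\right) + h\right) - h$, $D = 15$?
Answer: $364$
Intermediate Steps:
$y{\left(f,h \right)} = -2 + 14 f + f h$ ($y{\left(f,h \right)} = -2 - \left(- 14 f - f h\right) = -2 + \left(14 f + f h\right) = -2 + 14 f + f h$)
$F = -98$ ($F = -110 + 12 = -98$)
$y{\left(16,D \right)} + F = \left(-2 + 14 \cdot 16 + 16 \cdot 15\right) - 98 = \left(-2 + 224 + 240\right) - 98 = 462 - 98 = 364$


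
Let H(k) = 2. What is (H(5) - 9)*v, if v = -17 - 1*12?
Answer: 203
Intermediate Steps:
v = -29 (v = -17 - 12 = -29)
(H(5) - 9)*v = (2 - 9)*(-29) = -7*(-29) = 203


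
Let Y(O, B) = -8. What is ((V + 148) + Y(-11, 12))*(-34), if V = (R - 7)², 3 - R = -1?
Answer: -5066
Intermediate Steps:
R = 4 (R = 3 - 1*(-1) = 3 + 1 = 4)
V = 9 (V = (4 - 7)² = (-3)² = 9)
((V + 148) + Y(-11, 12))*(-34) = ((9 + 148) - 8)*(-34) = (157 - 8)*(-34) = 149*(-34) = -5066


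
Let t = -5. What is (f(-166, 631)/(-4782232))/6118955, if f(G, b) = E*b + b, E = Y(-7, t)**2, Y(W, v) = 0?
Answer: -631/29262262407560 ≈ -2.1564e-11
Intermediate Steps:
E = 0 (E = 0**2 = 0)
f(G, b) = b (f(G, b) = 0*b + b = 0 + b = b)
(f(-166, 631)/(-4782232))/6118955 = (631/(-4782232))/6118955 = (631*(-1/4782232))*(1/6118955) = -631/4782232*1/6118955 = -631/29262262407560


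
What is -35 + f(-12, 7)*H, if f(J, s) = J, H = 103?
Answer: -1271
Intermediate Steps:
-35 + f(-12, 7)*H = -35 - 12*103 = -35 - 1236 = -1271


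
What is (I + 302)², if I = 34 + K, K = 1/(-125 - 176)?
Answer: 10228288225/90601 ≈ 1.1289e+5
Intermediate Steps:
K = -1/301 (K = 1/(-301) = -1/301 ≈ -0.0033223)
I = 10233/301 (I = 34 - 1/301 = 10233/301 ≈ 33.997)
(I + 302)² = (10233/301 + 302)² = (101135/301)² = 10228288225/90601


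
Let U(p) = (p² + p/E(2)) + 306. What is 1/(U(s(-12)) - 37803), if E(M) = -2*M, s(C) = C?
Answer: -1/37350 ≈ -2.6774e-5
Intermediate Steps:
U(p) = 306 + p² - p/4 (U(p) = (p² + p/((-2*2))) + 306 = (p² + p/(-4)) + 306 = (p² - p/4) + 306 = 306 + p² - p/4)
1/(U(s(-12)) - 37803) = 1/((306 + (-12)² - ¼*(-12)) - 37803) = 1/((306 + 144 + 3) - 37803) = 1/(453 - 37803) = 1/(-37350) = -1/37350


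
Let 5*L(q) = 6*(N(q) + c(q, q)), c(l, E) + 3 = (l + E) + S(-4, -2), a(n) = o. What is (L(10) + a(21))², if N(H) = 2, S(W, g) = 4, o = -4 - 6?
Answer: 7744/25 ≈ 309.76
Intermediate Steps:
o = -10
a(n) = -10
c(l, E) = 1 + E + l (c(l, E) = -3 + ((l + E) + 4) = -3 + ((E + l) + 4) = -3 + (4 + E + l) = 1 + E + l)
L(q) = 18/5 + 12*q/5 (L(q) = (6*(2 + (1 + q + q)))/5 = (6*(2 + (1 + 2*q)))/5 = (6*(3 + 2*q))/5 = (18 + 12*q)/5 = 18/5 + 12*q/5)
(L(10) + a(21))² = ((18/5 + (12/5)*10) - 10)² = ((18/5 + 24) - 10)² = (138/5 - 10)² = (88/5)² = 7744/25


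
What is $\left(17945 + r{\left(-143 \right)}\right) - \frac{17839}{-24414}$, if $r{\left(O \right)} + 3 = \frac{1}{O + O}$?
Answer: $\frac{2409295579}{134277} \approx 17943.0$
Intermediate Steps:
$r{\left(O \right)} = -3 + \frac{1}{2 O}$ ($r{\left(O \right)} = -3 + \frac{1}{O + O} = -3 + \frac{1}{2 O}$)
$\left(17945 + r{\left(-143 \right)}\right) - \frac{17839}{-24414} = \left(17945 - \left(3 - \frac{1}{2 \left(-143\right)}\right)\right) - \frac{17839}{-24414} = \left(17945 + \left(-3 + \frac{1}{2} \left(- \frac{1}{143}\right)\right)\right) - - \frac{17839}{24414} = \left(17945 - \frac{859}{286}\right) + \frac{17839}{24414} = \frac{5131411}{286} + \frac{17839}{24414} = \frac{2409295579}{134277}$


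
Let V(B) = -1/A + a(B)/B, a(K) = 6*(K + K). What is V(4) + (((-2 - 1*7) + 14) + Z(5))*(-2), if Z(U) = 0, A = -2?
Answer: 5/2 ≈ 2.5000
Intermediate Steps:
a(K) = 12*K (a(K) = 6*(2*K) = 12*K)
V(B) = 25/2 (V(B) = -1/(-2) + (12*B)/B = -1*(-½) + 12 = ½ + 12 = 25/2)
V(4) + (((-2 - 1*7) + 14) + Z(5))*(-2) = 25/2 + (((-2 - 1*7) + 14) + 0)*(-2) = 25/2 + (((-2 - 7) + 14) + 0)*(-2) = 25/2 + ((-9 + 14) + 0)*(-2) = 25/2 + (5 + 0)*(-2) = 25/2 + 5*(-2) = 25/2 - 10 = 5/2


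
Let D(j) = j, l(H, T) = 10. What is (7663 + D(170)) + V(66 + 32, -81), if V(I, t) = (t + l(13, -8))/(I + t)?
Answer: 133090/17 ≈ 7828.8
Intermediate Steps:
V(I, t) = (10 + t)/(I + t) (V(I, t) = (t + 10)/(I + t) = (10 + t)/(I + t))
(7663 + D(170)) + V(66 + 32, -81) = (7663 + 170) + (10 - 81)/((66 + 32) - 81) = 7833 - 71/(98 - 81) = 7833 - 71/17 = 133090/17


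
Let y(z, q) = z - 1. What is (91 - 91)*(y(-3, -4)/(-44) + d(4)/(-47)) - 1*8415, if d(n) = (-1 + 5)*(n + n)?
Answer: -8415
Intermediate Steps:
y(z, q) = -1 + z
d(n) = 8*n (d(n) = 4*(2*n) = 8*n)
(91 - 91)*(y(-3, -4)/(-44) + d(4)/(-47)) - 1*8415 = (91 - 91)*((-1 - 3)/(-44) + (8*4)/(-47)) - 1*8415 = 0*(-4*(-1/44) + 32*(-1/47)) - 8415 = 0*(1/11 - 32/47) - 8415 = 0*(-305/517) - 8415 = 0 - 8415 = -8415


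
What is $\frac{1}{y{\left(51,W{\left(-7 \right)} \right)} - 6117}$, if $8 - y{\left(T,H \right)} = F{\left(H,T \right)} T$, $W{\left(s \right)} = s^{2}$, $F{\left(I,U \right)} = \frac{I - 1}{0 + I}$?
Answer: $- \frac{49}{301789} \approx -0.00016237$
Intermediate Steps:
$F{\left(I,U \right)} = \frac{-1 + I}{I}$
$y{\left(T,H \right)} = 8 - \frac{T \left(-1 + H\right)}{H}$ ($y{\left(T,H \right)} = 8 - \frac{-1 + H}{H} T = 8 - \frac{T \left(-1 + H\right)}{H}$)
$\frac{1}{y{\left(51,W{\left(-7 \right)} \right)} - 6117} = \frac{1}{\left(8 - 51 + \frac{51}{\left(-7\right)^{2}}\right) - 6117} = \frac{1}{\left(8 - 51 + \frac{51}{49}\right) - 6117} = \frac{1}{- \frac{2056}{49} - 6117} = \frac{1}{- \frac{301789}{49}} = - \frac{49}{301789}$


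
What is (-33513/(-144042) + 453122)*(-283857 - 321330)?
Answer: -13166575993229373/48014 ≈ -2.7422e+11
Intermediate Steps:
(-33513/(-144042) + 453122)*(-283857 - 321330) = (-33513*(-1/144042) + 453122)*(-605187) = (11171/48014 + 453122)*(-605187) = (21756210879/48014)*(-605187) = -13166575993229373/48014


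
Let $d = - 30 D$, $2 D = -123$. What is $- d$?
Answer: $-1845$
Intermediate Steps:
$D = - \frac{123}{2}$ ($D = \frac{1}{2} \left(-123\right) = - \frac{123}{2} \approx -61.5$)
$d = 1845$ ($d = \left(-30\right) \left(- \frac{123}{2}\right) = 1845$)
$- d = \left(-1\right) 1845 = -1845$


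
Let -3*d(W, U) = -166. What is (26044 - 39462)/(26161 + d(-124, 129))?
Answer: -40254/78649 ≈ -0.51182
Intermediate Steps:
d(W, U) = 166/3 (d(W, U) = -⅓*(-166) = 166/3)
(26044 - 39462)/(26161 + d(-124, 129)) = (26044 - 39462)/(26161 + 166/3) = -13418/78649/3 = -13418*3/78649 = -40254/78649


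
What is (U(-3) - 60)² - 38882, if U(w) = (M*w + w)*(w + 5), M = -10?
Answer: -38846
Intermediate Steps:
U(w) = -9*w*(5 + w) (U(w) = (-10*w + w)*(w + 5) = (-9*w)*(5 + w) = -9*w*(5 + w))
(U(-3) - 60)² - 38882 = (-9*(-3)*(5 - 3) - 60)² - 38882 = (-9*(-3)*2 - 60)² - 38882 = (54 - 60)² - 38882 = (-6)² - 38882 = 36 - 38882 = -38846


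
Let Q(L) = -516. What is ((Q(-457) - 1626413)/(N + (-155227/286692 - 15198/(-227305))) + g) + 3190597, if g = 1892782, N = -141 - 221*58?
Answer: 4293141206554215045401/844523924980759 ≈ 5.0835e+6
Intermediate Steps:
N = -12959 (N = -141 - 12818 = -12959)
((Q(-457) - 1626413)/(N + (-155227/286692 - 15198/(-227305))) + g) + 3190597 = ((-516 - 1626413)/(-12959 + (-155227/286692 - 15198/(-227305))) + 1892782) + 3190597 = (-1626929/(-12959 + (-155227*1/286692 - 15198*(-1/227305))) + 1892782) + 3190597 = (-1626929/(-12959 + (-155227/286692 + 15198/227305)) + 1892782) + 3190597 = (-1626929/(-12959 - 30926728219/65166525060) + 1892782) + 3190597 = (-1626929/(-844523924980759/65166525060) + 1892782) + 3190597 = (-1626929*(-65166525060/844523924980759) + 1892782) + 3190597 = (106021309449340740/844523924980759 + 1892782) + 3190597 = 1598605705082380322278/844523924980759 + 3190597 = 4293141206554215045401/844523924980759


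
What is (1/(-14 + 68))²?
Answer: 1/2916 ≈ 0.00034294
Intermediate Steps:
(1/(-14 + 68))² = (1/54)² = 1/2916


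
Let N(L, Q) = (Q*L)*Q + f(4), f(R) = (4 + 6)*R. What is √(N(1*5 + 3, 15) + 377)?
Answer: √2217 ≈ 47.085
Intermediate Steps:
f(R) = 10*R
N(L, Q) = 40 + L*Q² (N(L, Q) = (Q*L)*Q + 10*4 = (L*Q)*Q + 40 = L*Q² + 40 = 40 + L*Q²)
√(N(1*5 + 3, 15) + 377) = √((40 + (1*5 + 3)*15²) + 377) = √((40 + (5 + 3)*225) + 377) = √((40 + 8*225) + 377) = √((40 + 1800) + 377) = √(1840 + 377) = √2217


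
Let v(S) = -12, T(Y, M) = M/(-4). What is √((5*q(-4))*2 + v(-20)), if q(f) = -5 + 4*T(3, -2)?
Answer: I*√42 ≈ 6.4807*I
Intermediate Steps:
T(Y, M) = -M/4 (T(Y, M) = M*(-¼) = -M/4)
q(f) = -3 (q(f) = -5 + 4*(-¼*(-2)) = -5 + 4*(½) = -5 + 2 = -3)
√((5*q(-4))*2 + v(-20)) = √((5*(-3))*2 - 12) = √(-15*2 - 12) = √(-30 - 12) = √(-42) = I*√42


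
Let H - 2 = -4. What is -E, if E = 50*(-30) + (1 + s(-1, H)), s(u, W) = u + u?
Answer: 1501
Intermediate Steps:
H = -2 (H = 2 - 4 = -2)
s(u, W) = 2*u
E = -1501 (E = 50*(-30) + (1 + 2*(-1)) = -1500 + (1 - 2) = -1500 - 1 = -1501)
-E = -1*(-1501) = 1501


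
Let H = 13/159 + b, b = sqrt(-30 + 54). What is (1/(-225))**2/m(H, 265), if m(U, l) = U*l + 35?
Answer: -17/25548243750 + 53*sqrt(6)/8516081250 ≈ 1.4579e-8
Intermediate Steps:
b = 2*sqrt(6) (b = sqrt(24) = 2*sqrt(6) ≈ 4.8990)
H = 13/159 + 2*sqrt(6) ≈ 4.9807
m(U, l) = 35 + U*l
(1/(-225))**2/m(H, 265) = (1/(-225))**2/(35 + (13/159 + 2*sqrt(6))*265) = (-1/225)**2/(35 + (65/3 + 530*sqrt(6))) = 1/(50625*(170/3 + 530*sqrt(6)))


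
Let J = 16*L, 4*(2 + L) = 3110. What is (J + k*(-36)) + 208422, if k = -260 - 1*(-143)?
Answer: 225042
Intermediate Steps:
L = 1551/2 (L = -2 + (¼)*3110 = -2 + 1555/2 = 1551/2 ≈ 775.50)
k = -117 (k = -260 + 143 = -117)
J = 12408 (J = 16*(1551/2) = 12408)
(J + k*(-36)) + 208422 = (12408 - 117*(-36)) + 208422 = (12408 + 4212) + 208422 = 16620 + 208422 = 225042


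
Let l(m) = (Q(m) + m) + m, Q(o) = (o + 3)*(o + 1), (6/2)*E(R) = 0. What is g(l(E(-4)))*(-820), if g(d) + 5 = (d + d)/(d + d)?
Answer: 3280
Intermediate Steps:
E(R) = 0 (E(R) = (⅓)*0 = 0)
Q(o) = (1 + o)*(3 + o) (Q(o) = (3 + o)*(1 + o) = (1 + o)*(3 + o))
l(m) = 3 + m² + 6*m (l(m) = ((3 + m² + 4*m) + m) + m = (3 + m² + 5*m) + m = 3 + m² + 6*m)
g(d) = -4 (g(d) = -5 + (d + d)/(d + d) = -5 + (2*d)/((2*d)) = -5 + (2*d)*(1/(2*d)) = -5 + 1 = -4)
g(l(E(-4)))*(-820) = -4*(-820) = 3280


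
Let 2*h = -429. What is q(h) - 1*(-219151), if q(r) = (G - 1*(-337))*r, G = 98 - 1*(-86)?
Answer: 214793/2 ≈ 1.0740e+5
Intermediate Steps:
h = -429/2 (h = (1/2)*(-429) = -429/2 ≈ -214.50)
G = 184 (G = 98 + 86 = 184)
q(r) = 521*r (q(r) = (184 - 1*(-337))*r = (184 + 337)*r = 521*r)
q(h) - 1*(-219151) = 521*(-429/2) - 1*(-219151) = -223509/2 + 219151 = 214793/2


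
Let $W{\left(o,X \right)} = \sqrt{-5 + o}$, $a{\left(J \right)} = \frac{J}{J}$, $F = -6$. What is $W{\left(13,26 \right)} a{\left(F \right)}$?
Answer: $2 \sqrt{2} \approx 2.8284$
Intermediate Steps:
$a{\left(J \right)} = 1$
$W{\left(13,26 \right)} a{\left(F \right)} = \sqrt{-5 + 13} \cdot 1 = \sqrt{8} \cdot 1 = 2 \sqrt{2} \cdot 1 = 2 \sqrt{2}$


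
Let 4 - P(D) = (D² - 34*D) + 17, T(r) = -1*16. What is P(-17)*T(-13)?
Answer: 14080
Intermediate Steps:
T(r) = -16
P(D) = -13 - D² + 34*D (P(D) = 4 - ((D² - 34*D) + 17) = 4 - (17 + D² - 34*D) = 4 + (-17 - D² + 34*D) = -13 - D² + 34*D)
P(-17)*T(-13) = (-13 - 1*(-17)² + 34*(-17))*(-16) = (-13 - 1*289 - 578)*(-16) = (-13 - 289 - 578)*(-16) = -880*(-16) = 14080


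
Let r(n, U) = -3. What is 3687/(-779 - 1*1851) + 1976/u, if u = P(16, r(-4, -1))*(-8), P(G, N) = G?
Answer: -354301/21040 ≈ -16.839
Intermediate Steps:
u = -128 (u = 16*(-8) = -128)
3687/(-779 - 1*1851) + 1976/u = 3687/(-779 - 1*1851) + 1976/(-128) = 3687/(-779 - 1851) + 1976*(-1/128) = 3687/(-2630) - 247/16 = 3687*(-1/2630) - 247/16 = -3687/2630 - 247/16 = -354301/21040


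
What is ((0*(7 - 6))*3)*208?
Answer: 0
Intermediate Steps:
((0*(7 - 6))*3)*208 = ((0*1)*3)*208 = (0*3)*208 = 0*208 = 0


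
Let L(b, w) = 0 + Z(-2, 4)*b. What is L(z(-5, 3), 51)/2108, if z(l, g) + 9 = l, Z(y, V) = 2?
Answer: -7/527 ≈ -0.013283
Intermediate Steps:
z(l, g) = -9 + l
L(b, w) = 2*b (L(b, w) = 0 + 2*b = 2*b)
L(z(-5, 3), 51)/2108 = (2*(-9 - 5))/2108 = (2*(-14))*(1/2108) = -28*1/2108 = -7/527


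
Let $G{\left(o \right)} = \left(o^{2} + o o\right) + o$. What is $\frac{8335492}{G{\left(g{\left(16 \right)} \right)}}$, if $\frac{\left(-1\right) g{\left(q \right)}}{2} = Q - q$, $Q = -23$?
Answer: $\frac{4167746}{6123} \approx 680.67$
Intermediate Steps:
$g{\left(q \right)} = 46 + 2 q$ ($g{\left(q \right)} = - 2 \left(-23 - q\right) = 46 + 2 q$)
$G{\left(o \right)} = o + 2 o^{2}$ ($G{\left(o \right)} = \left(o^{2} + o^{2}\right) + o = 2 o^{2} + o = o + 2 o^{2}$)
$\frac{8335492}{G{\left(g{\left(16 \right)} \right)}} = \frac{8335492}{\left(46 + 2 \cdot 16\right) \left(1 + 2 \left(46 + 2 \cdot 16\right)\right)} = \frac{8335492}{\left(46 + 32\right) \left(1 + 2 \left(46 + 32\right)\right)} = \frac{8335492}{78 \left(1 + 2 \cdot 78\right)} = \frac{8335492}{78 \left(1 + 156\right)} = \frac{8335492}{78 \cdot 157} = \frac{8335492}{12246} = 8335492 \cdot \frac{1}{12246} = \frac{4167746}{6123}$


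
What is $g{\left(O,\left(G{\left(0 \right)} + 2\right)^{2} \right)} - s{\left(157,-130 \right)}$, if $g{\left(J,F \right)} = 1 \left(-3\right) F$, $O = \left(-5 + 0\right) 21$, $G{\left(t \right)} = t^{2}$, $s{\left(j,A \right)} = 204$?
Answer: $-216$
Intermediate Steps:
$O = -105$ ($O = \left(-5\right) 21 = -105$)
$g{\left(J,F \right)} = - 3 F$
$g{\left(O,\left(G{\left(0 \right)} + 2\right)^{2} \right)} - s{\left(157,-130 \right)} = - 3 \left(0^{2} + 2\right)^{2} - 204 = - 3 \left(0 + 2\right)^{2} - 204 = - 3 \cdot 2^{2} - 204 = \left(-3\right) 4 - 204 = -12 - 204 = -216$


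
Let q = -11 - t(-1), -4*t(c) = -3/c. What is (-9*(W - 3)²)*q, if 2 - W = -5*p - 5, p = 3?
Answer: 133209/4 ≈ 33302.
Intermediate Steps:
t(c) = 3/(4*c) (t(c) = -(-3)/(4*c) = 3/(4*c))
W = 22 (W = 2 - (-5*3 - 5) = 2 - (-15 - 5) = 2 - 1*(-20) = 2 + 20 = 22)
q = -41/4 (q = -11 - 3/(4*(-1)) = -11 - 3*(-1)/4 = -11 - 1*(-¾) = -11 + ¾ = -41/4 ≈ -10.250)
(-9*(W - 3)²)*q = -9*(22 - 3)²*(-41/4) = -9*19²*(-41/4) = -9*361*(-41/4) = -3249*(-41/4) = 133209/4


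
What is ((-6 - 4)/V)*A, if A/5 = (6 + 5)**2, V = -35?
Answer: 1210/7 ≈ 172.86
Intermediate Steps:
A = 605 (A = 5*(6 + 5)**2 = 5*11**2 = 5*121 = 605)
((-6 - 4)/V)*A = ((-6 - 4)/(-35))*605 = -10*(-1/35)*605 = (2/7)*605 = 1210/7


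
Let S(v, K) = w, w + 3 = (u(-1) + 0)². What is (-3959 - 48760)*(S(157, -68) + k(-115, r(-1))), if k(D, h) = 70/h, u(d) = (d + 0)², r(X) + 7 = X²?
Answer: 720493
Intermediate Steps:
r(X) = -7 + X²
u(d) = d²
w = -2 (w = -3 + ((-1)² + 0)² = -3 + (1 + 0)² = -3 + 1² = -3 + 1 = -2)
S(v, K) = -2
(-3959 - 48760)*(S(157, -68) + k(-115, r(-1))) = (-3959 - 48760)*(-2 + 70/(-7 + (-1)²)) = -52719*(-2 + 70/(-7 + 1)) = -52719*(-2 + 70/(-6)) = -52719*(-2 + 70*(-⅙)) = -52719*(-2 - 35/3) = -52719*(-41/3) = 720493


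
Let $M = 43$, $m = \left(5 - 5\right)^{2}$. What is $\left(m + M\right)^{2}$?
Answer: $1849$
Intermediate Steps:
$m = 0$ ($m = 0^{2} = 0$)
$\left(m + M\right)^{2} = \left(0 + 43\right)^{2} = 43^{2} = 1849$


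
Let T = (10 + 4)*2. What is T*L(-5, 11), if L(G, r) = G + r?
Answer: 168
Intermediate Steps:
T = 28 (T = 14*2 = 28)
T*L(-5, 11) = 28*(-5 + 11) = 28*6 = 168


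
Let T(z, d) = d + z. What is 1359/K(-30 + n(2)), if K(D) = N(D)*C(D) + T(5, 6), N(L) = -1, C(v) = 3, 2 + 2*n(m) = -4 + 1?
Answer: 1359/8 ≈ 169.88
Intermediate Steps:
n(m) = -5/2 (n(m) = -1 + (-4 + 1)/2 = -1 + (1/2)*(-3) = -1 - 3/2 = -5/2)
K(D) = 8 (K(D) = -1*3 + (6 + 5) = -3 + 11 = 8)
1359/K(-30 + n(2)) = 1359/8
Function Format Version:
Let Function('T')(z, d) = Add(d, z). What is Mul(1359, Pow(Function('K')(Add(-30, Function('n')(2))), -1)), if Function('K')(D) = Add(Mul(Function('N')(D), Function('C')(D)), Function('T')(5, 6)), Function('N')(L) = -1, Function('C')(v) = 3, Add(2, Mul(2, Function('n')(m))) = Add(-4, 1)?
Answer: Rational(1359, 8) ≈ 169.88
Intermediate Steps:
Function('n')(m) = Rational(-5, 2) (Function('n')(m) = Add(-1, Mul(Rational(1, 2), Add(-4, 1))) = Add(-1, Mul(Rational(1, 2), -3)) = Add(-1, Rational(-3, 2)) = Rational(-5, 2))
Function('K')(D) = 8 (Function('K')(D) = Add(Mul(-1, 3), Add(6, 5)) = Add(-3, 11) = 8)
Mul(1359, Pow(Function('K')(Add(-30, Function('n')(2))), -1)) = Mul(1359, Pow(8, -1)) = Mul(1359, Rational(1, 8)) = Rational(1359, 8)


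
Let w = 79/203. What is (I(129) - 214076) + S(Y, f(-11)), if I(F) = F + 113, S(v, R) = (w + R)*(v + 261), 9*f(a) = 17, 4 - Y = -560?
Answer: -129080356/609 ≈ -2.1195e+5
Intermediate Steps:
Y = 564 (Y = 4 - 1*(-560) = 4 + 560 = 564)
f(a) = 17/9 (f(a) = (1/9)*17 = 17/9)
w = 79/203 (w = 79*(1/203) = 79/203 ≈ 0.38916)
S(v, R) = (261 + v)*(79/203 + R) (S(v, R) = (79/203 + R)*(v + 261) = (79/203 + R)*(261 + v) = (261 + v)*(79/203 + R))
I(F) = 113 + F
(I(129) - 214076) + S(Y, f(-11)) = ((113 + 129) - 214076) + (711/7 + 261*(17/9) + (79/203)*564 + (17/9)*564) = (242 - 214076) + (711/7 + 493 + 44556/203 + 3196/3) = -213834 + 1144550/609 = -129080356/609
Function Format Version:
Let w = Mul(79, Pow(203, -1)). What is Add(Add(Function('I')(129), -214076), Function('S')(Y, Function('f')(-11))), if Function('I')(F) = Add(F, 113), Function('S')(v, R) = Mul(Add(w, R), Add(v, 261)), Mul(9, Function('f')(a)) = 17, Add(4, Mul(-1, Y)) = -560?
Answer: Rational(-129080356, 609) ≈ -2.1195e+5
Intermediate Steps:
Y = 564 (Y = Add(4, Mul(-1, -560)) = Add(4, 560) = 564)
Function('f')(a) = Rational(17, 9) (Function('f')(a) = Mul(Rational(1, 9), 17) = Rational(17, 9))
w = Rational(79, 203) (w = Mul(79, Rational(1, 203)) = Rational(79, 203) ≈ 0.38916)
Function('S')(v, R) = Mul(Add(261, v), Add(Rational(79, 203), R)) (Function('S')(v, R) = Mul(Add(Rational(79, 203), R), Add(v, 261)) = Mul(Add(Rational(79, 203), R), Add(261, v)) = Mul(Add(261, v), Add(Rational(79, 203), R)))
Function('I')(F) = Add(113, F)
Add(Add(Function('I')(129), -214076), Function('S')(Y, Function('f')(-11))) = Add(Add(Add(113, 129), -214076), Add(Rational(711, 7), Mul(261, Rational(17, 9)), Mul(Rational(79, 203), 564), Mul(Rational(17, 9), 564))) = Add(Add(242, -214076), Add(Rational(711, 7), 493, Rational(44556, 203), Rational(3196, 3))) = Add(-213834, Rational(1144550, 609)) = Rational(-129080356, 609)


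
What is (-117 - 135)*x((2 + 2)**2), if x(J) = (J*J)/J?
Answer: -4032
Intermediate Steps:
x(J) = J (x(J) = J**2/J = J)
(-117 - 135)*x((2 + 2)**2) = (-117 - 135)*(2 + 2)**2 = -252*4**2 = -252*16 = -4032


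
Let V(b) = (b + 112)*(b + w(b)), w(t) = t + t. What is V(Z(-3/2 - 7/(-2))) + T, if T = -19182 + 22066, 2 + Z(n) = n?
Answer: 2884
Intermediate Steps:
w(t) = 2*t
Z(n) = -2 + n
T = 2884
V(b) = 3*b*(112 + b) (V(b) = (b + 112)*(b + 2*b) = (112 + b)*(3*b) = 3*b*(112 + b))
V(Z(-3/2 - 7/(-2))) + T = 3*(-2 + (-3/2 - 7/(-2)))*(112 + (-2 + (-3/2 - 7/(-2)))) + 2884 = 3*(-2 + (-3*½ - 7*(-½)))*(112 + (-2 + (-3*½ - 7*(-½)))) + 2884 = 3*(-2 + (-3/2 + 7/2))*(112 + (-2 + (-3/2 + 7/2))) + 2884 = 3*(-2 + 2)*(112 + (-2 + 2)) + 2884 = 3*0*(112 + 0) + 2884 = 3*0*112 + 2884 = 0 + 2884 = 2884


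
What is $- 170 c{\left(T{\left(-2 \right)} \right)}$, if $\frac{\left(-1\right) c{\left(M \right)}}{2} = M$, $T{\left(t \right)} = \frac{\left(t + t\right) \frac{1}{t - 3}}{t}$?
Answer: $-136$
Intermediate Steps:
$T{\left(t \right)} = \frac{2}{-3 + t}$ ($T{\left(t \right)} = \frac{2 t \frac{1}{-3 + t}}{t} = \frac{2}{-3 + t}$)
$c{\left(M \right)} = - 2 M$
$- 170 c{\left(T{\left(-2 \right)} \right)} = - 170 \left(- 2 \frac{2}{-3 - 2}\right) = - 170 \left(- 2 \frac{2}{-5}\right) = - 170 \left(- 2 \cdot 2 \left(- \frac{1}{5}\right)\right) = - 170 \left(\left(-2\right) \left(- \frac{2}{5}\right)\right) = \left(-170\right) \frac{4}{5} = -136$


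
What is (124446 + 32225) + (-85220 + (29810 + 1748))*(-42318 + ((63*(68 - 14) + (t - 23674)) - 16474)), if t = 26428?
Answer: 2824709703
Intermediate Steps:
(124446 + 32225) + (-85220 + (29810 + 1748))*(-42318 + ((63*(68 - 14) + (t - 23674)) - 16474)) = (124446 + 32225) + (-85220 + (29810 + 1748))*(-42318 + ((63*(68 - 14) + (26428 - 23674)) - 16474)) = 156671 + (-85220 + 31558)*(-42318 + ((63*54 + 2754) - 16474)) = 156671 - 53662*(-42318 + ((3402 + 2754) - 16474)) = 156671 - 53662*(-42318 + (6156 - 16474)) = 156671 - 53662*(-42318 - 10318) = 156671 - 53662*(-52636) = 156671 + 2824553032 = 2824709703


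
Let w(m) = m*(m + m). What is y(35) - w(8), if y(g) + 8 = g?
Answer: -101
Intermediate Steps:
w(m) = 2*m² (w(m) = m*(2*m) = 2*m²)
y(g) = -8 + g
y(35) - w(8) = (-8 + 35) - 2*8² = 27 - 2*64 = 27 - 1*128 = 27 - 128 = -101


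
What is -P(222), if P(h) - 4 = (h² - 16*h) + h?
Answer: -45958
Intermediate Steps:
P(h) = 4 + h² - 15*h (P(h) = 4 + ((h² - 16*h) + h) = 4 + (h² - 15*h) = 4 + h² - 15*h)
-P(222) = -(4 + 222² - 15*222) = -(4 + 49284 - 3330) = -1*45958 = -45958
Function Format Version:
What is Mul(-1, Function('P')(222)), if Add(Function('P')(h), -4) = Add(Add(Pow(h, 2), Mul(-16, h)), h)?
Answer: -45958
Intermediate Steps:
Function('P')(h) = Add(4, Pow(h, 2), Mul(-15, h)) (Function('P')(h) = Add(4, Add(Add(Pow(h, 2), Mul(-16, h)), h)) = Add(4, Add(Pow(h, 2), Mul(-15, h))) = Add(4, Pow(h, 2), Mul(-15, h)))
Mul(-1, Function('P')(222)) = Mul(-1, Add(4, Pow(222, 2), Mul(-15, 222))) = Mul(-1, Add(4, 49284, -3330)) = Mul(-1, 45958) = -45958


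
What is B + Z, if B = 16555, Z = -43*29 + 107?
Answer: 15415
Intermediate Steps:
Z = -1140 (Z = -1247 + 107 = -1140)
B + Z = 16555 - 1140 = 15415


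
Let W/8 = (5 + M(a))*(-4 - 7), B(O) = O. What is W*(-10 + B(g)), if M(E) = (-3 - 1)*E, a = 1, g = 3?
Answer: 616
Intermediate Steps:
M(E) = -4*E
W = -88 (W = 8*((5 - 4*1)*(-4 - 7)) = 8*((5 - 4)*(-11)) = 8*(1*(-11)) = 8*(-11) = -88)
W*(-10 + B(g)) = -88*(-10 + 3) = -88*(-7) = 616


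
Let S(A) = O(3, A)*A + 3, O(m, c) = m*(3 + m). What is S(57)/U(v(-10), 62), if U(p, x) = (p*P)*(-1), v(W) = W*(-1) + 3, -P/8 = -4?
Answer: -1029/416 ≈ -2.4736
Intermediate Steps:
P = 32 (P = -8*(-4) = 32)
v(W) = 3 - W (v(W) = -W + 3 = 3 - W)
U(p, x) = -32*p (U(p, x) = (p*32)*(-1) = (32*p)*(-1) = -32*p)
S(A) = 3 + 18*A (S(A) = (3*(3 + 3))*A + 3 = (3*6)*A + 3 = 18*A + 3 = 3 + 18*A)
S(57)/U(v(-10), 62) = (3 + 18*57)/((-32*(3 - 1*(-10)))) = (3 + 1026)/((-32*(3 + 10))) = 1029/((-32*13)) = 1029/(-416) = 1029*(-1/416) = -1029/416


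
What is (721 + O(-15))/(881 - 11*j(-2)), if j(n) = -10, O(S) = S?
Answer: 706/991 ≈ 0.71241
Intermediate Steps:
(721 + O(-15))/(881 - 11*j(-2)) = (721 - 15)/(881 - 11*(-10)) = 706/(881 + 110) = 706/991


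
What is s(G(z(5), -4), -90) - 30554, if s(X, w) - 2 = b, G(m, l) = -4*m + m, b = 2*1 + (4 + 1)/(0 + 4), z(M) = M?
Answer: -122195/4 ≈ -30549.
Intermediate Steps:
b = 13/4 (b = 2 + 5/4 = 13/4 ≈ 3.2500)
G(m, l) = -3*m
s(X, w) = 21/4 (s(X, w) = 2 + 13/4 = 21/4)
s(G(z(5), -4), -90) - 30554 = 21/4 - 30554 = -122195/4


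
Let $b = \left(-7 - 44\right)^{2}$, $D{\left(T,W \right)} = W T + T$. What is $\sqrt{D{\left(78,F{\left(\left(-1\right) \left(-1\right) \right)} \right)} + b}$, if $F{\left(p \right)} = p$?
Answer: $\sqrt{2757} \approx 52.507$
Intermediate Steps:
$D{\left(T,W \right)} = T + T W$ ($D{\left(T,W \right)} = T W + T = T + T W$)
$b = 2601$ ($b = \left(-7 - 44\right)^{2} = \left(-51\right)^{2} = 2601$)
$\sqrt{D{\left(78,F{\left(\left(-1\right) \left(-1\right) \right)} \right)} + b} = \sqrt{78 \left(1 - -1\right) + 2601} = \sqrt{78 \left(1 + 1\right) + 2601} = \sqrt{78 \cdot 2 + 2601} = \sqrt{156 + 2601} = \sqrt{2757}$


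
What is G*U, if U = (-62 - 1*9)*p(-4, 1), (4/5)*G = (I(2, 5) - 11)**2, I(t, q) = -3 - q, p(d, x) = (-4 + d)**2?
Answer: -2050480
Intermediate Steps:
G = 1805/4 (G = 5*((-3 - 1*5) - 11)**2/4 = 5*((-3 - 5) - 11)**2/4 = 5*(-8 - 11)**2/4 = (5/4)*(-19)**2 = (5/4)*361 = 1805/4 ≈ 451.25)
U = -4544 (U = (-62 - 1*9)*(-4 - 4)**2 = (-62 - 9)*(-8)**2 = -71*64 = -4544)
G*U = (1805/4)*(-4544) = -2050480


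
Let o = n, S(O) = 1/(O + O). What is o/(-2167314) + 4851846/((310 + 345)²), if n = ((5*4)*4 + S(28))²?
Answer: 32967911168662559/2915952803433600 ≈ 11.306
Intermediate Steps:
S(O) = 1/(2*O)
n = 20079361/3136 (n = ((5*4)*4 + (½)/28)² = (20*4 + (½)*(1/28))² = (80 + 1/56)² = (4481/56)² = 20079361/3136 ≈ 6402.9)
o = 20079361/3136 ≈ 6402.9
o/(-2167314) + 4851846/((310 + 345)²) = (20079361/3136)/(-2167314) + 4851846/((310 + 345)²) = (20079361/3136)*(-1/2167314) + 4851846/(655²) = -20079361/6796696704 + 4851846/429025 = 32967911168662559/2915952803433600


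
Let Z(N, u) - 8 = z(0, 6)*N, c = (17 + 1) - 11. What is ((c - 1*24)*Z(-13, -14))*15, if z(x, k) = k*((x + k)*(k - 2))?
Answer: 475320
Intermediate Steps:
c = 7 (c = 18 - 11 = 7)
z(x, k) = k*(-2 + k)*(k + x) (z(x, k) = k*((k + x)*(-2 + k)) = k*((-2 + k)*(k + x)) = k*(-2 + k)*(k + x))
Z(N, u) = 8 + 144*N (Z(N, u) = 8 + (6*(6² - 2*6 - 2*0 + 6*0))*N = 8 + (6*(36 - 12 + 0 + 0))*N = 8 + (6*24)*N = 8 + 144*N)
((c - 1*24)*Z(-13, -14))*15 = ((7 - 1*24)*(8 + 144*(-13)))*15 = ((7 - 24)*(8 - 1872))*15 = -17*(-1864)*15 = 31688*15 = 475320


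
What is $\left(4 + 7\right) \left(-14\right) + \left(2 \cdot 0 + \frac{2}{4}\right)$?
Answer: $- \frac{307}{2} \approx -153.5$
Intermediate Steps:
$\left(4 + 7\right) \left(-14\right) + \left(2 \cdot 0 + \frac{2}{4}\right) = 11 \left(-14\right) + \left(0 + 2 \cdot \frac{1}{4}\right) = -154 + \left(0 + \frac{1}{2}\right) = -154 + \frac{1}{2} = - \frac{307}{2}$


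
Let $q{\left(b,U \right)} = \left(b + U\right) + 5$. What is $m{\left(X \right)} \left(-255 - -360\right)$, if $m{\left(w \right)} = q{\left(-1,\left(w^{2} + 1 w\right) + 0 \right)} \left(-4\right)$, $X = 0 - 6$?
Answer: $-14280$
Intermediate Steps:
$X = -6$ ($X = 0 - 6 = -6$)
$q{\left(b,U \right)} = 5 + U + b$ ($q{\left(b,U \right)} = \left(U + b\right) + 5 = 5 + U + b$)
$m{\left(w \right)} = -16 - 4 w - 4 w^{2}$ ($m{\left(w \right)} = \left(5 + \left(\left(w^{2} + 1 w\right) + 0\right) - 1\right) \left(-4\right) = \left(5 + \left(\left(w^{2} + w\right) + 0\right) - 1\right) \left(-4\right) = \left(5 + \left(\left(w + w^{2}\right) + 0\right) - 1\right) \left(-4\right) = \left(5 + \left(w + w^{2}\right) - 1\right) \left(-4\right) = \left(4 + w + w^{2}\right) \left(-4\right) = -16 - 4 w - 4 w^{2}$)
$m{\left(X \right)} \left(-255 - -360\right) = \left(-16 - - 24 \left(1 - 6\right)\right) \left(-255 - -360\right) = \left(-16 - \left(-24\right) \left(-5\right)\right) \left(-255 + 360\right) = \left(-16 - 120\right) 105 = \left(-136\right) 105 = -14280$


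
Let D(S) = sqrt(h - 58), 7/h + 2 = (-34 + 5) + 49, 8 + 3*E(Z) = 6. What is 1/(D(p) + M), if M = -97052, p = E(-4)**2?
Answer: -1746936/169543633709 - 3*I*sqrt(2074)/169543633709 ≈ -1.0304e-5 - 8.0583e-10*I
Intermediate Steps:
E(Z) = -2/3 (E(Z) = -8/3 + (1/3)*6 = -8/3 + 2 = -2/3)
p = 4/9 (p = (-2/3)**2 = 4/9 ≈ 0.44444)
h = 7/18 (h = 7/(-2 + ((-34 + 5) + 49)) = 7/(-2 + (-29 + 49)) = 7/(-2 + 20) = 7/18 ≈ 0.38889)
D(S) = I*sqrt(2074)/6 (D(S) = sqrt(7/18 - 58) = sqrt(-1037/18) = I*sqrt(2074)/6)
1/(D(p) + M) = 1/(I*sqrt(2074)/6 - 97052) = 1/(-97052 + I*sqrt(2074)/6)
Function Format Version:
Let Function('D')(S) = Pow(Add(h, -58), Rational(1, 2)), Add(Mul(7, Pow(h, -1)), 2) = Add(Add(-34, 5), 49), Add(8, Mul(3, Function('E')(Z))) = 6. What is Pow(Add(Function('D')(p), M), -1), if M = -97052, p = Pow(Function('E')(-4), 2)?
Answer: Add(Rational(-1746936, 169543633709), Mul(Rational(-3, 169543633709), I, Pow(2074, Rational(1, 2)))) ≈ Add(-1.0304e-5, Mul(-8.0583e-10, I))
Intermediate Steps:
Function('E')(Z) = Rational(-2, 3) (Function('E')(Z) = Add(Rational(-8, 3), Mul(Rational(1, 3), 6)) = Add(Rational(-8, 3), 2) = Rational(-2, 3))
p = Rational(4, 9) (p = Pow(Rational(-2, 3), 2) = Rational(4, 9) ≈ 0.44444)
h = Rational(7, 18) (h = Mul(7, Pow(Add(-2, Add(Add(-34, 5), 49)), -1)) = Mul(7, Pow(Add(-2, Add(-29, 49)), -1)) = Mul(7, Pow(Add(-2, 20), -1)) = Mul(7, Pow(18, -1)) = Mul(7, Rational(1, 18)) = Rational(7, 18) ≈ 0.38889)
Function('D')(S) = Mul(Rational(1, 6), I, Pow(2074, Rational(1, 2))) (Function('D')(S) = Pow(Add(Rational(7, 18), -58), Rational(1, 2)) = Pow(Rational(-1037, 18), Rational(1, 2)) = Mul(Rational(1, 6), I, Pow(2074, Rational(1, 2))))
Pow(Add(Function('D')(p), M), -1) = Pow(Add(Mul(Rational(1, 6), I, Pow(2074, Rational(1, 2))), -97052), -1) = Pow(Add(-97052, Mul(Rational(1, 6), I, Pow(2074, Rational(1, 2)))), -1)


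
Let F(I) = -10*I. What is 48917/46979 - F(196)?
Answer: 92127757/46979 ≈ 1961.0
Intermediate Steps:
48917/46979 - F(196) = 48917/46979 - (-10)*196 = 48917*(1/46979) - 1*(-1960) = 48917/46979 + 1960 = 92127757/46979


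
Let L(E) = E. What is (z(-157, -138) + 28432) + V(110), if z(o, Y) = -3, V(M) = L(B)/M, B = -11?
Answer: 284289/10 ≈ 28429.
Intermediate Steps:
V(M) = -11/M
(z(-157, -138) + 28432) + V(110) = (-3 + 28432) - 11/110 = 28429 - 11*1/110 = 28429 - 1/10 = 284289/10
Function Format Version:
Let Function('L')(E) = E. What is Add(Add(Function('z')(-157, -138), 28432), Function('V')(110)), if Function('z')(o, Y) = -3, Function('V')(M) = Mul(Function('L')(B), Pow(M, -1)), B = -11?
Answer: Rational(284289, 10) ≈ 28429.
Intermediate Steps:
Function('V')(M) = Mul(-11, Pow(M, -1))
Add(Add(Function('z')(-157, -138), 28432), Function('V')(110)) = Add(Add(-3, 28432), Mul(-11, Pow(110, -1))) = Add(28429, Mul(-11, Rational(1, 110))) = Add(28429, Rational(-1, 10)) = Rational(284289, 10)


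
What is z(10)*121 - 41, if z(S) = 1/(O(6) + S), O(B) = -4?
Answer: -125/6 ≈ -20.833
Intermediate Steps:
z(S) = 1/(-4 + S)
z(10)*121 - 41 = 121/(-4 + 10) - 41 = 121/6 - 41 = -125/6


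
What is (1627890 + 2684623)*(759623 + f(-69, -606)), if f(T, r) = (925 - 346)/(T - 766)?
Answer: 2735360695325138/835 ≈ 3.2759e+12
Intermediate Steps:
f(T, r) = 579/(-766 + T)
(1627890 + 2684623)*(759623 + f(-69, -606)) = (1627890 + 2684623)*(759623 + 579/(-766 - 69)) = 4312513*(759623 + 579/(-835)) = 4312513*(759623 + 579*(-1/835)) = 4312513*(759623 - 579/835) = 4312513*(634284626/835) = 2735360695325138/835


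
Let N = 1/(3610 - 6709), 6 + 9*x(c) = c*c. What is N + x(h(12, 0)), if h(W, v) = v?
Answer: -689/1033 ≈ -0.66699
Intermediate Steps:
x(c) = -⅔ + c²/9 (x(c) = -⅔ + (c*c)/9 = -⅔ + c²/9)
N = -1/3099 (N = 1/(-3099) = -1/3099 ≈ -0.00032268)
N + x(h(12, 0)) = -1/3099 + (-⅔ + (⅑)*0²) = -1/3099 + (-⅔ + (⅑)*0) = -1/3099 + (-⅔ + 0) = -1/3099 - ⅔ = -689/1033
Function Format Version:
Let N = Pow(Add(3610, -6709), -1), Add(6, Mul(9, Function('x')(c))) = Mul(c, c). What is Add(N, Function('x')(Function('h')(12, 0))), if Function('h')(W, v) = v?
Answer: Rational(-689, 1033) ≈ -0.66699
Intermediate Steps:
Function('x')(c) = Add(Rational(-2, 3), Mul(Rational(1, 9), Pow(c, 2))) (Function('x')(c) = Add(Rational(-2, 3), Mul(Rational(1, 9), Mul(c, c))) = Add(Rational(-2, 3), Mul(Rational(1, 9), Pow(c, 2))))
N = Rational(-1, 3099) (N = Pow(-3099, -1) = Rational(-1, 3099) ≈ -0.00032268)
Add(N, Function('x')(Function('h')(12, 0))) = Add(Rational(-1, 3099), Add(Rational(-2, 3), Mul(Rational(1, 9), Pow(0, 2)))) = Add(Rational(-1, 3099), Add(Rational(-2, 3), Mul(Rational(1, 9), 0))) = Add(Rational(-1, 3099), Add(Rational(-2, 3), 0)) = Add(Rational(-1, 3099), Rational(-2, 3)) = Rational(-689, 1033)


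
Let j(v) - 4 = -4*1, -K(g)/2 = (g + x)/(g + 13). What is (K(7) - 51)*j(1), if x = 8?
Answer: 0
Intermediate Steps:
K(g) = -2*(8 + g)/(13 + g) (K(g) = -2*(g + 8)/(g + 13) = -2*(8 + g)/(13 + g))
j(v) = 0 (j(v) = 4 - 4*1 = 4 - 4 = 0)
(K(7) - 51)*j(1) = (2*(-8 - 1*7)/(13 + 7) - 51)*0 = (2*(-8 - 7)/20 - 51)*0 = (2*(1/20)*(-15) - 51)*0 = (-3/2 - 51)*0 = -105/2*0 = 0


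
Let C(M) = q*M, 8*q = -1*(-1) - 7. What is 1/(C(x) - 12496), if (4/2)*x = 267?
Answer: -8/100769 ≈ -7.9390e-5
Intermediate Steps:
q = -¾ (q = (-1*(-1) - 7)/8 = (1 - 7)/8 = (⅛)*(-6) = -¾ ≈ -0.75000)
x = 267/2 (x = (½)*267 = 267/2 ≈ 133.50)
C(M) = -3*M/4
1/(C(x) - 12496) = 1/(-¾*267/2 - 12496) = 1/(-801/8 - 12496) = 1/(-100769/8) = -8/100769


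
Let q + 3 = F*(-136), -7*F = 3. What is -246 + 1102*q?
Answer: 424752/7 ≈ 60679.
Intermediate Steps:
F = -3/7 (F = -⅐*3 = -3/7 ≈ -0.42857)
q = 387/7 (q = -3 - 3/7*(-136) = -3 + 408/7 = 387/7 ≈ 55.286)
-246 + 1102*q = -246 + 1102*(387/7) = -246 + 426474/7 = 424752/7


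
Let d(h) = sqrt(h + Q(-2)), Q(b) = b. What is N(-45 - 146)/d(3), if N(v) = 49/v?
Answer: -49/191 ≈ -0.25654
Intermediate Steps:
d(h) = sqrt(-2 + h) (d(h) = sqrt(h - 2) = sqrt(-2 + h))
N(-45 - 146)/d(3) = (49/(-45 - 146))/(sqrt(-2 + 3)) = (49/(-191))/(sqrt(1)) = (49*(-1/191))/1 = -49/191*1 = -49/191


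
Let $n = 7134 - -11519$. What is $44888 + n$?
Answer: $63541$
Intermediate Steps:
$n = 18653$ ($n = 7134 + 11519 = 18653$)
$44888 + n = 44888 + 18653 = 63541$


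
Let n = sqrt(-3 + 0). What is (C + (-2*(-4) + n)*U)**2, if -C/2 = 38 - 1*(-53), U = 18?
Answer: 472 - 1368*I*sqrt(3) ≈ 472.0 - 2369.4*I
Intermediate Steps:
n = I*sqrt(3) (n = sqrt(-3) = I*sqrt(3) ≈ 1.732*I)
C = -182 (C = -2*(38 - 1*(-53)) = -2*(38 + 53) = -2*91 = -182)
(C + (-2*(-4) + n)*U)**2 = (-182 + (-2*(-4) + I*sqrt(3))*18)**2 = (-182 + (8 + I*sqrt(3))*18)**2 = (-182 + (144 + 18*I*sqrt(3)))**2 = (-38 + 18*I*sqrt(3))**2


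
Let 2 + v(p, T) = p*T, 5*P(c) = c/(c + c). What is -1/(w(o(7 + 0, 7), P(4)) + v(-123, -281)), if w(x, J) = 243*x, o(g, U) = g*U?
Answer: -1/46468 ≈ -2.1520e-5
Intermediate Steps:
P(c) = 1/10 (P(c) = (c/(c + c))/5 = (c/((2*c)))/5 = ((1/(2*c))*c)/5 = (1/5)*(1/2) = 1/10)
v(p, T) = -2 + T*p (v(p, T) = -2 + p*T = -2 + T*p)
o(g, U) = U*g
-1/(w(o(7 + 0, 7), P(4)) + v(-123, -281)) = -1/(243*(7*(7 + 0)) + (-2 - 281*(-123))) = -1/(243*(7*7) + (-2 + 34563)) = -1/(243*49 + 34561) = -1/(11907 + 34561) = -1/46468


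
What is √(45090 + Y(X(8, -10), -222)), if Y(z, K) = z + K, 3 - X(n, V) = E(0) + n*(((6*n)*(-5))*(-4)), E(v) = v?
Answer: 7*√759 ≈ 192.85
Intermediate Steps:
X(n, V) = 3 - 120*n² (X(n, V) = 3 - (0 + n*(((6*n)*(-5))*(-4))) = 3 - (0 + n*(-30*n*(-4))) = 3 - (0 + n*(120*n)) = 3 - (0 + 120*n²) = 3 - 120*n²)
Y(z, K) = K + z
√(45090 + Y(X(8, -10), -222)) = √(45090 + (-222 + (3 - 120*8²))) = √(45090 + (-222 + (3 - 120*64))) = √(45090 + (-222 + (3 - 7680))) = √(45090 + (-222 - 7677)) = √(45090 - 7899) = √37191 = 7*√759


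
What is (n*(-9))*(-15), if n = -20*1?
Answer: -2700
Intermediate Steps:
n = -20
(n*(-9))*(-15) = -20*(-9)*(-15) = 180*(-15) = -2700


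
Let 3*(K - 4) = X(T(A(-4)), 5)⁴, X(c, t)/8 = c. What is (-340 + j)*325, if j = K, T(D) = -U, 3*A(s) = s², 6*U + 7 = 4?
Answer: -244400/3 ≈ -81467.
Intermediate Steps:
U = -½ (U = -7/6 + (⅙)*4 = -7/6 + ⅔ = -½ ≈ -0.50000)
A(s) = s²/3
T(D) = ½ (T(D) = -1*(-½) = ½)
X(c, t) = 8*c
K = 268/3 (K = 4 + (8*(½))⁴/3 = 4 + (⅓)*4⁴ = 4 + (⅓)*256 = 4 + 256/3 = 268/3 ≈ 89.333)
j = 268/3 ≈ 89.333
(-340 + j)*325 = (-340 + 268/3)*325 = -752/3*325 = -244400/3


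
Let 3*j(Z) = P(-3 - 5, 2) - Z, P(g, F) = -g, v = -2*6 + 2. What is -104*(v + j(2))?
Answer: 832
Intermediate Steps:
v = -10 (v = -12 + 2 = -10)
j(Z) = 8/3 - Z/3 (j(Z) = (-(-3 - 5) - Z)/3 = (-1*(-8) - Z)/3 = (8 - Z)/3 = 8/3 - Z/3)
-104*(v + j(2)) = -104*(-10 + (8/3 - 1/3*2)) = -104*(-10 + (8/3 - 2/3)) = -104*(-10 + 2) = -104*(-8) = 832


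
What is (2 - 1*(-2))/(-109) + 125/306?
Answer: 12401/33354 ≈ 0.37180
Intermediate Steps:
(2 - 1*(-2))/(-109) + 125/306 = (2 + 2)*(-1/109) + 125*(1/306) = 4*(-1/109) + 125/306 = -4/109 + 125/306 = 12401/33354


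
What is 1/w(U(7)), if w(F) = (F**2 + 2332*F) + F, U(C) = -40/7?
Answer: -49/651640 ≈ -7.5195e-5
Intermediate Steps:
U(C) = -40/7 (U(C) = -40*1/7 = -40/7)
w(F) = F**2 + 2333*F
1/w(U(7)) = 1/(-40*(2333 - 40/7)/7) = 1/(-40/7*16291/7) = 1/(-651640/49) = -49/651640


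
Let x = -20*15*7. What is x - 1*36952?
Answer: -39052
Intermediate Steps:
x = -2100 (x = -300*7 = -2100)
x - 1*36952 = -2100 - 1*36952 = -2100 - 36952 = -39052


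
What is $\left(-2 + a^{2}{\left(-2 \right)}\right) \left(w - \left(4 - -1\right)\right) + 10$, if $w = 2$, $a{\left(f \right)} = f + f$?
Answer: $-32$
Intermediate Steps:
$a{\left(f \right)} = 2 f$
$\left(-2 + a^{2}{\left(-2 \right)}\right) \left(w - \left(4 - -1\right)\right) + 10 = \left(-2 + \left(2 \left(-2\right)\right)^{2}\right) \left(2 - \left(4 - -1\right)\right) + 10 = \left(-2 + \left(-4\right)^{2}\right) \left(2 - \left(4 + 1\right)\right) + 10 = \left(-2 + 16\right) \left(2 - 5\right) + 10 = 14 \left(2 - 5\right) + 10 = 14 \left(-3\right) + 10 = -42 + 10 = -32$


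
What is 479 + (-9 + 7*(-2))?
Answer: 456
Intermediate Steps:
479 + (-9 + 7*(-2)) = 479 + (-9 - 14) = 479 - 23 = 456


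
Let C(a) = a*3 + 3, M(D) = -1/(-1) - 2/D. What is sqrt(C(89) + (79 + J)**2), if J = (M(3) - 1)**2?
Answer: sqrt(533095)/9 ≈ 81.126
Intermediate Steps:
M(D) = 1 - 2/D (M(D) = -1*(-1) - 2/D = 1 - 2/D)
J = 4/9 (J = ((-2 + 3)/3 - 1)**2 = ((1/3)*1 - 1)**2 = (1/3 - 1)**2 = (-2/3)**2 = 4/9 ≈ 0.44444)
C(a) = 3 + 3*a (C(a) = 3*a + 3 = 3 + 3*a)
sqrt(C(89) + (79 + J)**2) = sqrt((3 + 3*89) + (79 + 4/9)**2) = sqrt((3 + 267) + (715/9)**2) = sqrt(270 + 511225/81) = sqrt(533095/81) = sqrt(533095)/9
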